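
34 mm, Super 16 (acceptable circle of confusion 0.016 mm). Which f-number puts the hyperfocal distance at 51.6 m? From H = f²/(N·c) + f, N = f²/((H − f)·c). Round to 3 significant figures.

f/1.40

Rearrange H = f²/(N·c) + f for N: N = f² / ((H − f)·c).
N = 34² / ((51600 − 34) × 0.016) = 1156 / 825.1 ≈ 1.40.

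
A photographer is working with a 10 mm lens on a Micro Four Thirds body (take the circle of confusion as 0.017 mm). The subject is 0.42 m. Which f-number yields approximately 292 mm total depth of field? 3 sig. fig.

Write h = H − f = f²/(N·c). The thin-lens limits are Dn = s·h/(h + (s−f)) and Df = s·h/(h − (s−f)), so DoF = Df − Dn = 2·s·(s−f)·h / (h² − (s−f)²).
That is a quadratic in h: DoF·h² − 2·s·(s−f)·h − DoF·(s−f)² = 0 ⇒ h = (s−f)·(s + √(s² + DoF²)) / DoF = 410 × (420 + √(420² + 292²)) / 292 = 410 × (420 + 511.531) / 292 ≈ 1308.0 mm.
Then N = f²/(c·h) = 10² / (0.017 × 1308.0) = 100 / 22.236 ≈ 4.50.

f/4.50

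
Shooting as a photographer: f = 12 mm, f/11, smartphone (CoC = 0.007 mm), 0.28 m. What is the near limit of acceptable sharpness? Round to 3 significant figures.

Hyperfocal distance H = f²/(N·c) + f = 12²/(11 × 0.007) + 12 = 144/0.077 + 12 ≈ 1882.1 mm ≈ 1.882 m.
Near limit Dn = s·(H − f)/(H + s − 2f) = 280 × (1882.1 − 12) / (1882.1 + 280 − 2 × 12) = 280 × 1870.1 / 2138.1 ≈ 244.90 mm.

245 mm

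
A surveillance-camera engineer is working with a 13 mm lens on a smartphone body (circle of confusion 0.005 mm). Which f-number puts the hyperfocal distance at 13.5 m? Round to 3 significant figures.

Rearrange H = f²/(N·c) + f for N: N = f² / ((H − f)·c).
N = 13² / ((13500 − 13) × 0.005) = 169 / 67.44 ≈ 2.51.

f/2.51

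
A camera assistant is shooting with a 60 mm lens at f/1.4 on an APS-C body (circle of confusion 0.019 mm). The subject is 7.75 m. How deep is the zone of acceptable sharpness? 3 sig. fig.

0.884 m

Hyperfocal distance H = f²/(N·c) + f = 60²/(1.4 × 0.019) + 60 = 3600/0.0266 + 60 ≈ 135398.3 mm ≈ 135.4 m.
Near limit Dn = s·(H − f)/(H + s − 2f) = 7750 × (135398.3 − 60) / (135398.3 + 7750 − 2 × 60) = 7750 × 135338.3 / 143028.3 ≈ 7333.32 mm.
Far limit Df = s·(H − f)/(H − s) = 7750 × (135398.3 − 60) / (135398.3 − 7750) = 7750 × 135338.3 / 127648.3 ≈ 8216.89 mm.
Depth of field = Df − Dn = 8216.89 − 7333.32 ≈ 883.57 mm ≈ 0.884 m.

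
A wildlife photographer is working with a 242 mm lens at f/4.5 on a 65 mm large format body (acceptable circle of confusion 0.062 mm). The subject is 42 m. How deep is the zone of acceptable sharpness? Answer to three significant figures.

Hyperfocal distance H = f²/(N·c) + f = 242²/(4.5 × 0.062) + 242 = 58564/0.279 + 242 ≈ 210148.8 mm ≈ 210.1 m.
Near limit Dn = s·(H − f)/(H + s − 2f) = 42000 × (210148.8 − 242) / (210148.8 + 42000 − 2 × 242) = 42000 × 209906.8 / 251664.8 ≈ 35031 mm.
Far limit Df = s·(H − f)/(H − s) = 42000 × (210148.8 − 242) / (210148.8 − 42000) = 42000 × 209906.8 / 168148.8 ≈ 52430 mm.
Depth of field = Df − Dn = 52430 − 35031 ≈ 17399 mm ≈ 17.4 m.

17.4 m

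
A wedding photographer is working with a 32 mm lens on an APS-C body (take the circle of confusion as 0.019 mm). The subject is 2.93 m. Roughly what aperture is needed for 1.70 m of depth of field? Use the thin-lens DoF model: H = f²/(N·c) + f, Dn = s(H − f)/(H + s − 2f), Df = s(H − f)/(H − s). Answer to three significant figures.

Write h = H − f = f²/(N·c). The thin-lens limits are Dn = s·h/(h + (s−f)) and Df = s·h/(h − (s−f)), so DoF = Df − Dn = 2·s·(s−f)·h / (h² − (s−f)²).
That is a quadratic in h: DoF·h² − 2·s·(s−f)·h − DoF·(s−f)² = 0 ⇒ h = (s−f)·(s + √(s² + DoF²)) / DoF = 2898 × (2930 + √(2930² + 1700²)) / 1700 = 2898 × (2930 + 3387.46) / 1700 ≈ 10769 mm.
Then N = f²/(c·h) = 32² / (0.019 × 10769) = 1024 / 204.62 ≈ 5.

f/5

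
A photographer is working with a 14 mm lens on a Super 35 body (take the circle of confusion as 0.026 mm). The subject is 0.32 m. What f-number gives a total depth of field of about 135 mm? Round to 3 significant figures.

f/4.98

Write h = H − f = f²/(N·c). The thin-lens limits are Dn = s·h/(h + (s−f)) and Df = s·h/(h − (s−f)), so DoF = Df − Dn = 2·s·(s−f)·h / (h² − (s−f)²).
That is a quadratic in h: DoF·h² − 2·s·(s−f)·h − DoF·(s−f)² = 0 ⇒ h = (s−f)·(s + √(s² + DoF²)) / DoF = 306 × (320 + √(320² + 135²)) / 135 = 306 × (320 + 347.311) / 135 ≈ 1512.6 mm.
Then N = f²/(c·h) = 14² / (0.026 × 1512.6) = 196 / 39.327 ≈ 4.98.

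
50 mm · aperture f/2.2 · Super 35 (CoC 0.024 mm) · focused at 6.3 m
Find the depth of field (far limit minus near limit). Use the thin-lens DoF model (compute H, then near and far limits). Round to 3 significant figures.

Hyperfocal distance H = f²/(N·c) + f = 50²/(2.2 × 0.024) + 50 = 2500/0.0528 + 50 ≈ 47398.5 mm ≈ 47.40 m.
Near limit Dn = s·(H − f)/(H + s − 2f) = 6300 × (47398.5 − 50) / (47398.5 + 6300 − 2 × 50) = 6300 × 47348.5 / 53598.5 ≈ 5565.4 mm.
Far limit Df = s·(H − f)/(H − s) = 6300 × (47398.5 − 50) / (47398.5 − 6300) = 6300 × 47348.5 / 41098.5 ≈ 7258.1 mm.
Depth of field = Df − Dn = 7258.1 − 5565.4 ≈ 1692.7 mm ≈ 1.69 m.

1.69 m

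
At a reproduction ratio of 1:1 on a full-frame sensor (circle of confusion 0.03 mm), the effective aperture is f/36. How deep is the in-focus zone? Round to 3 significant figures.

At magnification m, DoF ≈ 2·N_eff·c/m² = 2 × 36 × 0.03 / 1² = 2.16 / 1 ≈ 2.16 mm.

2.16 mm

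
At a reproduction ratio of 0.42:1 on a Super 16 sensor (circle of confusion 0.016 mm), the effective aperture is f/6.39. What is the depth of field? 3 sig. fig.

1.16 mm

At magnification m, DoF ≈ 2·N_eff·c/m² = 2 × 6.39 × 0.016 / 0.42² = 0.2045 / 0.1764 ≈ 1.16 mm.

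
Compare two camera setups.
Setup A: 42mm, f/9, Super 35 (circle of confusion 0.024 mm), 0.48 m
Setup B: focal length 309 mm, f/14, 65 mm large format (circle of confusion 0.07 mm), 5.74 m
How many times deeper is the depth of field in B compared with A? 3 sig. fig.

12.4

Setup A: H = 42²/(9×0.024) + 42 ≈ 8208.7 mm; DoF = Df − Dn = 507.203 − 455.567 ≈ 51.636 mm.
Setup B: H = 309²/(14×0.07) + 309 ≈ 97738.6 mm; DoF = Df − Dn = 6078.85 − 5436.93 ≈ 641.92 mm.
Ratio = 641.92 / 51.636 ≈ 12.4.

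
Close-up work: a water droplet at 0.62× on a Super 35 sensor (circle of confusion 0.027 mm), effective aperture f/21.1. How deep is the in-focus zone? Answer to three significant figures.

2.96 mm

At magnification m, DoF ≈ 2·N_eff·c/m² = 2 × 21.1 × 0.027 / 0.62² = 1.139 / 0.3844 ≈ 2.96 mm.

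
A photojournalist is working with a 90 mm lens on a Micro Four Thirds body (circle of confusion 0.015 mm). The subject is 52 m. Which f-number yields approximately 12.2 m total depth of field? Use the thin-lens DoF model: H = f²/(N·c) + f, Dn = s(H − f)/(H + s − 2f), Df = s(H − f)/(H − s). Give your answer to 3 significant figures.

Write h = H − f = f²/(N·c). The thin-lens limits are Dn = s·h/(h + (s−f)) and Df = s·h/(h − (s−f)), so DoF = Df − Dn = 2·s·(s−f)·h / (h² − (s−f)²).
That is a quadratic in h: DoF·h² − 2·s·(s−f)·h − DoF·(s−f)² = 0 ⇒ h = (s−f)·(s + √(s² + DoF²)) / DoF = 51910 × (52000 + √(52000² + 12200²)) / 12200 = 51910 × (52000 + 53412.0) / 12200 ≈ 448519 mm.
Then N = f²/(c·h) = 90² / (0.015 × 448519) = 8100 / 6727.8 ≈ 1.20.

f/1.20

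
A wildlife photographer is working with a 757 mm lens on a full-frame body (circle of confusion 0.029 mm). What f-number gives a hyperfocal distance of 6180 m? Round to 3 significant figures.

Rearrange H = f²/(N·c) + f for N: N = f² / ((H − f)·c).
N = 757² / ((6180000 − 757) × 0.029) = 573049 / 179198 ≈ 3.20.

f/3.20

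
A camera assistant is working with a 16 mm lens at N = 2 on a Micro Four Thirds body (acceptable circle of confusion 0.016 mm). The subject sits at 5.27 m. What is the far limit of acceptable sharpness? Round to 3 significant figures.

15.4 m

Hyperfocal distance H = f²/(N·c) + f = 16²/(2 × 0.016) + 16 = 256/0.032 + 16 ≈ 8016.0 mm ≈ 8.016 m.
Far limit Df = s·(H − f)/(H − s) = 5270 × (8016.0 − 16) / (8016.0 − 5270) = 5270 × 8000.0 / 2746.0 ≈ 15353 mm ≈ 15.4 m.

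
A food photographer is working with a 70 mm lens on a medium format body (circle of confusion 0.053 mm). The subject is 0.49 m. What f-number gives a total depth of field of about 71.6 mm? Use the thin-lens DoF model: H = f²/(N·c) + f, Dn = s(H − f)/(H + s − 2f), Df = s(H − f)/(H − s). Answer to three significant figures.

Write h = H − f = f²/(N·c). The thin-lens limits are Dn = s·h/(h + (s−f)) and Df = s·h/(h − (s−f)), so DoF = Df − Dn = 2·s·(s−f)·h / (h² − (s−f)²).
That is a quadratic in h: DoF·h² − 2·s·(s−f)·h − DoF·(s−f)² = 0 ⇒ h = (s−f)·(s + √(s² + DoF²)) / DoF = 420 × (490 + √(490² + 71.6²)) / 71.6 = 420 × (490 + 495.204) / 71.6 ≈ 5779.1 mm.
Then N = f²/(c·h) = 70² / (0.053 × 5779.1) = 4900 / 306.29 ≈ 16.

f/16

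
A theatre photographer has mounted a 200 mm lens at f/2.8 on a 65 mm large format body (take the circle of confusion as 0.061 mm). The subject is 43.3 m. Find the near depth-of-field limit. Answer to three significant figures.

36.6 m

Hyperfocal distance H = f²/(N·c) + f = 200²/(2.8 × 0.061) + 200 = 40000/0.1708 + 200 ≈ 234392.0 mm ≈ 234.4 m.
Near limit Dn = s·(H − f)/(H + s − 2f) = 43300 × (234392.0 − 200) / (234392.0 + 43300 − 2 × 200) = 43300 × 234192.0 / 277292.0 ≈ 36570 mm ≈ 36.6 m.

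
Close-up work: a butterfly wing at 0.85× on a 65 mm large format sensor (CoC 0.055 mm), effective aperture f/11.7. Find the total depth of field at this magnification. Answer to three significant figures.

At magnification m, DoF ≈ 2·N_eff·c/m² = 2 × 11.7 × 0.055 / 0.85² = 1.287 / 0.7225 ≈ 1.78 mm.

1.78 mm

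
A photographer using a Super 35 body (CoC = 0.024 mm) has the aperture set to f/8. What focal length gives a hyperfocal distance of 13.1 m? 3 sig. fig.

50.1 mm

From H = f²/(N·c) + f, with f ≪ H: f ≈ √(H·N·c) = √(13100 × 8 × 0.024) = √2515.2 ≈ 50.15 mm.
Exact: f² + N·c·f − N·c·H = 0 ⇒ f = (−N·c + √((N·c)² + 4·N·c·H))/2 = (−0.192 + √10061)/2 ≈ 50.056 mm ≈ 50.1 mm.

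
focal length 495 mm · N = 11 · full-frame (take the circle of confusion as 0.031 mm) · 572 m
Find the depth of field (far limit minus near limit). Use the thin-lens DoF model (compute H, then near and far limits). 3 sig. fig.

Hyperfocal distance H = f²/(N·c) + f = 495²/(11 × 0.031) + 495 = 245025/0.341 + 495 ≈ 719043.4 mm ≈ 719.0 m.
Near limit Dn = s·(H − f)/(H + s − 2f) = 572000 × (719043.4 − 495) / (719043.4 + 572000 − 2 × 495) = 572000 × 718548.4 / 1290053.4 ≈ 318599 mm.
Far limit Df = s·(H − f)/(H − s) = 572000 × (719043.4 − 495) / (719043.4 − 572000) = 572000 × 718548.4 / 147043.4 ≈ 2795159 mm.
Depth of field = Df − Dn = 2795159 − 318599 ≈ 2476560 mm ≈ 2480 m.

2480 m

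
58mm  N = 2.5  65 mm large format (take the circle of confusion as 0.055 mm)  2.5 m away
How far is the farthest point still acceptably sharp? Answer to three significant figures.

2.78 m

Hyperfocal distance H = f²/(N·c) + f = 58²/(2.5 × 0.055) + 58 = 3364/0.1375 + 58 ≈ 24523.5 mm ≈ 24.52 m.
Far limit Df = s·(H − f)/(H − s) = 2500 × (24523.5 − 58) / (24523.5 − 2500) = 2500 × 24465.5 / 22023.5 ≈ 2777.2 mm ≈ 2.78 m.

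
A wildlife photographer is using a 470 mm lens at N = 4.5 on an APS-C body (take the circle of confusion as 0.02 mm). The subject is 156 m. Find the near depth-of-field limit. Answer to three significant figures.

147 m

Hyperfocal distance H = f²/(N·c) + f = 470²/(4.5 × 0.02) + 470 = 220900/0.09 + 470 ≈ 2454914.4 mm ≈ 2455 m.
Near limit Dn = s·(H − f)/(H + s − 2f) = 156000 × (2454914.4 − 470) / (2454914.4 + 156000 − 2 × 470) = 156000 × 2454444.4 / 2609974.4 ≈ 146704 mm ≈ 147 m.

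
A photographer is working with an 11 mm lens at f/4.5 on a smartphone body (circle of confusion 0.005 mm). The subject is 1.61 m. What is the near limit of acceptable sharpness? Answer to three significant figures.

Hyperfocal distance H = f²/(N·c) + f = 11²/(4.5 × 0.005) + 11 = 121/0.0225 + 11 ≈ 5388.8 mm ≈ 5.389 m.
Near limit Dn = s·(H − f)/(H + s − 2f) = 1610 × (5388.8 − 11) / (5388.8 + 1610 − 2 × 11) = 1610 × 5377.8 / 6976.8 ≈ 1241.0 mm ≈ 1.24 m.

1.24 m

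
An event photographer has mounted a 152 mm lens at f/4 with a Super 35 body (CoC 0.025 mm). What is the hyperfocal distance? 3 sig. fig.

231 m

Hyperfocal distance H = f²/(N·c) + f = 152²/(4 × 0.025) + 152 = 23104/0.1 + 152 ≈ 231192.0 mm ≈ 231 m.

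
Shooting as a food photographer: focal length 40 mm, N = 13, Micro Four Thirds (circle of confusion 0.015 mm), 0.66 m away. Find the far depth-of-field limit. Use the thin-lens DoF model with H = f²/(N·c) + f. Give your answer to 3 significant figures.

Hyperfocal distance H = f²/(N·c) + f = 40²/(13 × 0.015) + 40 = 1600/0.195 + 40 ≈ 8245.1 mm ≈ 8.245 m.
Far limit Df = s·(H − f)/(H − s) = 660 × (8245.1 − 40) / (8245.1 − 660) = 660 × 8205.1 / 7585.1 ≈ 713.95 mm ≈ 0.714 m.

0.714 m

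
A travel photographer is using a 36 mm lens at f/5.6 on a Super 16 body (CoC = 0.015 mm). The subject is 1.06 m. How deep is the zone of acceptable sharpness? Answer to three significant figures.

Hyperfocal distance H = f²/(N·c) + f = 36²/(5.6 × 0.015) + 36 = 1296/0.084 + 36 ≈ 15464.6 mm ≈ 15.46 m.
Near limit Dn = s·(H − f)/(H + s − 2f) = 1060 × (15464.6 − 36) / (15464.6 + 1060 − 2 × 36) = 1060 × 15428.6 / 16452.6 ≈ 994.03 mm.
Far limit Df = s·(H − f)/(H − s) = 1060 × (15464.6 − 36) / (15464.6 − 1060) = 1060 × 15428.6 / 14404.6 ≈ 1135.35 mm.
Depth of field = Df − Dn = 1135.35 − 994.03 ≈ 141.32 mm.

141 mm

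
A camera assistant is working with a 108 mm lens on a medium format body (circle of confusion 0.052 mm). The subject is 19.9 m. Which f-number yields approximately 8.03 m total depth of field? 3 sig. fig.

f/2.20

Write h = H − f = f²/(N·c). The thin-lens limits are Dn = s·h/(h + (s−f)) and Df = s·h/(h − (s−f)), so DoF = Df − Dn = 2·s·(s−f)·h / (h² − (s−f)²).
That is a quadratic in h: DoF·h² − 2·s·(s−f)·h − DoF·(s−f)² = 0 ⇒ h = (s−f)·(s + √(s² + DoF²)) / DoF = 19792 × (19900 + √(19900² + 8030²)) / 8030 = 19792 × (19900 + 21459.1) / 8030 ≈ 101940 mm.
Then N = f²/(c·h) = 108² / (0.052 × 101940) = 11664 / 5300.9 ≈ 2.20.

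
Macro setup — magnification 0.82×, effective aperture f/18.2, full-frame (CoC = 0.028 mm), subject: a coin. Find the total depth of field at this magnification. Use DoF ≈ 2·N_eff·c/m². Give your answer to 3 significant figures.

At magnification m, DoF ≈ 2·N_eff·c/m² = 2 × 18.2 × 0.028 / 0.82² = 1.019 / 0.6724 ≈ 1.52 mm.

1.52 mm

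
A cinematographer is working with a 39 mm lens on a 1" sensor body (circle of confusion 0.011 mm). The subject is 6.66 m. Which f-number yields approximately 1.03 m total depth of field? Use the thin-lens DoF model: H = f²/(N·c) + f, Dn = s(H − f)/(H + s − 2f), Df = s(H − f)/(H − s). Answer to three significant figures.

f/1.61

Write h = H − f = f²/(N·c). The thin-lens limits are Dn = s·h/(h + (s−f)) and Df = s·h/(h − (s−f)), so DoF = Df − Dn = 2·s·(s−f)·h / (h² − (s−f)²).
That is a quadratic in h: DoF·h² − 2·s·(s−f)·h − DoF·(s−f)² = 0 ⇒ h = (s−f)·(s + √(s² + DoF²)) / DoF = 6621 × (6660 + √(6660² + 1030²)) / 1030 = 6621 × (6660 + 6739.18) / 1030 ≈ 86132 mm.
Then N = f²/(c·h) = 39² / (0.011 × 86132) = 1521 / 947.45 ≈ 1.61.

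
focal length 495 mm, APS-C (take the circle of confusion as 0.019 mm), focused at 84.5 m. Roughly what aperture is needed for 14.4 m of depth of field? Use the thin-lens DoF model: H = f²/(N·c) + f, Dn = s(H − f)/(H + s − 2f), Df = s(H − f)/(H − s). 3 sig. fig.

f/13

Write h = H − f = f²/(N·c). The thin-lens limits are Dn = s·h/(h + (s−f)) and Df = s·h/(h − (s−f)), so DoF = Df − Dn = 2·s·(s−f)·h / (h² − (s−f)²).
That is a quadratic in h: DoF·h² − 2·s·(s−f)·h − DoF·(s−f)² = 0 ⇒ h = (s−f)·(s + √(s² + DoF²)) / DoF = 84005 × (84500 + √(84500² + 14400²)) / 14400 = 84005 × (84500 + 85718.2) / 14400 ≈ 992999 mm.
Then N = f²/(c·h) = 495² / (0.019 × 992999) = 245025 / 18867 ≈ 13.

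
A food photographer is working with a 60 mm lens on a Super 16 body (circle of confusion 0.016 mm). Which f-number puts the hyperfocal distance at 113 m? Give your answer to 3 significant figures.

f/1.99

Rearrange H = f²/(N·c) + f for N: N = f² / ((H − f)·c).
N = 60² / ((113000 − 60) × 0.016) = 3600 / 1807 ≈ 1.99.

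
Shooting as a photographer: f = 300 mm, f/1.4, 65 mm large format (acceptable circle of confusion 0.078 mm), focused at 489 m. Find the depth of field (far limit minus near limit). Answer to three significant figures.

Hyperfocal distance H = f²/(N·c) + f = 300²/(1.4 × 0.078) + 300 = 90000/0.1092 + 300 ≈ 824475.8 mm ≈ 824.5 m.
Near limit Dn = s·(H − f)/(H + s − 2f) = 489000 × (824475.8 − 300) / (824475.8 + 489000 − 2 × 300) = 489000 × 824175.8 / 1312875.8 ≈ 306976 mm.
Far limit Df = s·(H − f)/(H − s) = 489000 × (824475.8 − 300) / (824475.8 − 489000) = 489000 × 824175.8 / 335475.8 ≈ 1201344 mm.
Depth of field = Df − Dn = 1201344 − 306976 ≈ 894368 mm ≈ 894 m.

894 m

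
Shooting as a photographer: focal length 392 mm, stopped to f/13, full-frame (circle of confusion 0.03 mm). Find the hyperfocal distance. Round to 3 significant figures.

Hyperfocal distance H = f²/(N·c) + f = 392²/(13 × 0.03) + 392 = 153664/0.39 + 392 ≈ 394402.3 mm ≈ 394 m.

394 m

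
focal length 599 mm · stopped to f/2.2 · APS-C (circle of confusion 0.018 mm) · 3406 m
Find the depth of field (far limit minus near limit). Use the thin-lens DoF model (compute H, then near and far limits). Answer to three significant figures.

Hyperfocal distance H = f²/(N·c) + f = 599²/(2.2 × 0.018) + 599 = 358801/0.0396 + 599 ≈ 9061230.3 mm ≈ 9061 m.
Near limit Dn = s·(H − f)/(H + s − 2f) = 3406000 × (9061230.3 − 599) / (9061230.3 + 3406000 − 2 × 599) = 3406000 × 9060631.3 / 12466032.3 ≈ 2475568 mm.
Far limit Df = s·(H − f)/(H − s) = 3406000 × (9061230.3 − 599) / (9061230.3 − 3406000) = 3406000 × 9060631.3 / 5655230.3 ≈ 5456986 mm.
Depth of field = Df − Dn = 5456986 − 2475568 ≈ 2981418 mm ≈ 2980 m.

2980 m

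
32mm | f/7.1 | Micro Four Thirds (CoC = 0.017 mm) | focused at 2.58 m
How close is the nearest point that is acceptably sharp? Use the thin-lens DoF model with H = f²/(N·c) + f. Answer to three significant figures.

1.98 m

Hyperfocal distance H = f²/(N·c) + f = 32²/(7.1 × 0.017) + 32 = 1024/0.1207 + 32 ≈ 8515.8 mm ≈ 8.516 m.
Near limit Dn = s·(H − f)/(H + s − 2f) = 2580 × (8515.8 − 32) / (8515.8 + 2580 − 2 × 32) = 2580 × 8483.8 / 11031.8 ≈ 1984.1 mm ≈ 1.98 m.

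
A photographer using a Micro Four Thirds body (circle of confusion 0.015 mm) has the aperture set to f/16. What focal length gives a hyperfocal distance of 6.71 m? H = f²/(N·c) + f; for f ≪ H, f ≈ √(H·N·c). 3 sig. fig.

From H = f²/(N·c) + f, with f ≪ H: f ≈ √(H·N·c) = √(6710 × 16 × 0.015) = √1610.4 ≈ 40.13 mm.
Exact: f² + N·c·f − N·c·H = 0 ⇒ f = (−N·c + √((N·c)² + 4·N·c·H))/2 = (−0.24 + √6441.7)/2 ≈ 40.010 mm ≈ 40.0 mm.

40.0 mm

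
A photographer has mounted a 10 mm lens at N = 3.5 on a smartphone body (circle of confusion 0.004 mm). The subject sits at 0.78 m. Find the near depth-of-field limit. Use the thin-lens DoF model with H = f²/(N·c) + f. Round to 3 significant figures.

0.704 m

Hyperfocal distance H = f²/(N·c) + f = 10²/(3.5 × 0.004) + 10 = 100/0.014 + 10 ≈ 7152.9 mm ≈ 7.153 m.
Near limit Dn = s·(H − f)/(H + s − 2f) = 780 × (7152.9 − 10) / (7152.9 + 780 − 2 × 10) = 780 × 7142.9 / 7912.9 ≈ 704.10 mm ≈ 0.704 m.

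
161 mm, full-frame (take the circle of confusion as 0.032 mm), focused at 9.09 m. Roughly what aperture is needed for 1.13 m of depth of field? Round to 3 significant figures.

f/5.62

Write h = H − f = f²/(N·c). The thin-lens limits are Dn = s·h/(h + (s−f)) and Df = s·h/(h − (s−f)), so DoF = Df − Dn = 2·s·(s−f)·h / (h² − (s−f)²).
That is a quadratic in h: DoF·h² − 2·s·(s−f)·h − DoF·(s−f)² = 0 ⇒ h = (s−f)·(s + √(s² + DoF²)) / DoF = 8929 × (9090 + √(9090² + 1130²)) / 1130 = 8929 × (9090 + 9159.97) / 1130 ≈ 144207 mm.
Then N = f²/(c·h) = 161² / (0.032 × 144207) = 25921 / 4614.6 ≈ 5.62.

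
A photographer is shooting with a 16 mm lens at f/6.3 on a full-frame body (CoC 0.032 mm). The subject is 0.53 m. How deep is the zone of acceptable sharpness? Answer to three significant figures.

Hyperfocal distance H = f²/(N·c) + f = 16²/(6.3 × 0.032) + 16 = 256/0.2016 + 16 ≈ 1285.8 mm ≈ 1.286 m.
Near limit Dn = s·(H − f)/(H + s − 2f) = 530 × (1285.8 − 16) / (1285.8 + 530 − 2 × 16) = 530 × 1269.8 / 1783.8 ≈ 377.28 mm.
Far limit Df = s·(H − f)/(H − s) = 530 × (1285.8 − 16) / (1285.8 − 530) = 530 × 1269.8 / 755.8 ≈ 890.42 mm.
Depth of field = Df − Dn = 890.42 − 377.28 ≈ 513.14 mm ≈ 0.513 m.

0.513 m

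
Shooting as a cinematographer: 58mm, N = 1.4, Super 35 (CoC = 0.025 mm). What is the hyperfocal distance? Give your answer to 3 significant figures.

96.2 m

Hyperfocal distance H = f²/(N·c) + f = 58²/(1.4 × 0.025) + 58 = 3364/0.035 + 58 ≈ 96172.3 mm ≈ 96.2 m.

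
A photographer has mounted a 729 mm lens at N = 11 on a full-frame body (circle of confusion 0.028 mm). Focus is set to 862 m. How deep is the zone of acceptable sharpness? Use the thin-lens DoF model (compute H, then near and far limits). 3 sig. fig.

1150 m

Hyperfocal distance H = f²/(N·c) + f = 729²/(11 × 0.028) + 729 = 531441/0.308 + 729 ≈ 1726186.8 mm ≈ 1726 m.
Near limit Dn = s·(H − f)/(H + s − 2f) = 862000 × (1726186.8 − 729) / (1726186.8 + 862000 − 2 × 729) = 862000 × 1725457.8 / 2586728.8 ≈ 574991 mm.
Far limit Df = s·(H − f)/(H − s) = 862000 × (1726186.8 − 729) / (1726186.8 − 862000) = 862000 × 1725457.8 / 864186.8 ≈ 1721092 mm.
Depth of field = Df − Dn = 1721092 − 574991 ≈ 1146101 mm ≈ 1150 m.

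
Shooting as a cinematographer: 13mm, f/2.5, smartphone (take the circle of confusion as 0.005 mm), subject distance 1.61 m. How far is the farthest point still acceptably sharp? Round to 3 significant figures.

1.83 m

Hyperfocal distance H = f²/(N·c) + f = 13²/(2.5 × 0.005) + 13 = 169/0.0125 + 13 ≈ 13533.0 mm ≈ 13.53 m.
Far limit Df = s·(H − f)/(H − s) = 1610 × (13533.0 − 13) / (13533.0 − 1610) = 1610 × 13520.0 / 11923.0 ≈ 1825.6 mm ≈ 1.83 m.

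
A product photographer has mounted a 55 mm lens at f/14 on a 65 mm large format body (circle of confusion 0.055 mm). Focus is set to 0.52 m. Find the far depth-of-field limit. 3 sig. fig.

Hyperfocal distance H = f²/(N·c) + f = 55²/(14 × 0.055) + 55 = 3025/0.77 + 55 ≈ 3983.6 mm ≈ 3.984 m.
Far limit Df = s·(H − f)/(H − s) = 520 × (3983.6 − 55) / (3983.6 − 520) = 520 × 3928.6 / 3463.6 ≈ 589.81 mm ≈ 0.590 m.

0.590 m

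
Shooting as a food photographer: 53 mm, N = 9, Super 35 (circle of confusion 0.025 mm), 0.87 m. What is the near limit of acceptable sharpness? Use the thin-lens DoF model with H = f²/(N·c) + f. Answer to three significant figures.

0.817 m

Hyperfocal distance H = f²/(N·c) + f = 53²/(9 × 0.025) + 53 = 2809/0.225 + 53 ≈ 12537.4 mm ≈ 12.54 m.
Near limit Dn = s·(H − f)/(H + s − 2f) = 870 × (12537.4 − 53) / (12537.4 + 870 − 2 × 53) = 870 × 12484.4 / 13301.4 ≈ 816.56 mm ≈ 0.817 m.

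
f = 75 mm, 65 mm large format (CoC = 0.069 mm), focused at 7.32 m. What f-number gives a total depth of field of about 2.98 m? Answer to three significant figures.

f/2.20

Write h = H − f = f²/(N·c). The thin-lens limits are Dn = s·h/(h + (s−f)) and Df = s·h/(h − (s−f)), so DoF = Df − Dn = 2·s·(s−f)·h / (h² − (s−f)²).
That is a quadratic in h: DoF·h² − 2·s·(s−f)·h − DoF·(s−f)² = 0 ⇒ h = (s−f)·(s + √(s² + DoF²)) / DoF = 7245 × (7320 + √(7320² + 2980²)) / 2980 = 7245 × (7320 + 7903.34) / 2980 ≈ 37011 mm.
Then N = f²/(c·h) = 75² / (0.069 × 37011) = 5625 / 2553.8 ≈ 2.20.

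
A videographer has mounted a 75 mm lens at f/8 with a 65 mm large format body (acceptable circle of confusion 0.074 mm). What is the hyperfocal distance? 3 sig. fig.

Hyperfocal distance H = f²/(N·c) + f = 75²/(8 × 0.074) + 75 = 5625/0.592 + 75 ≈ 9576.7 mm ≈ 9.58 m.

9.58 m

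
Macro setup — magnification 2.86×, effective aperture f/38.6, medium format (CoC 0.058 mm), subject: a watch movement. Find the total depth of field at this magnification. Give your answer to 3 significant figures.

At magnification m, DoF ≈ 2·N_eff·c/m² = 2 × 38.6 × 0.058 / 2.86² = 4.478 / 8.18 ≈ 0.547 mm.

0.547 mm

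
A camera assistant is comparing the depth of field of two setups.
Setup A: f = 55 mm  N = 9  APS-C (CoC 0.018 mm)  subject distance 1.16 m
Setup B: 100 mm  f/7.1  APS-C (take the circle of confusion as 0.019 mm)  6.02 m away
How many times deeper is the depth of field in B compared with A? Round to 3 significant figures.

7.02

Setup A: H = 55²/(9×0.018) + 55 ≈ 18727.8 mm; DoF = Df − Dn = 1232.96 − 1095.19 ≈ 137.77 mm.
Setup B: H = 100²/(7.1×0.019) + 100 ≈ 74229.0 mm; DoF = Df − Dn = 6542.49 − 5574.79 ≈ 967.70 mm.
Ratio = 967.70 / 137.77 ≈ 7.02.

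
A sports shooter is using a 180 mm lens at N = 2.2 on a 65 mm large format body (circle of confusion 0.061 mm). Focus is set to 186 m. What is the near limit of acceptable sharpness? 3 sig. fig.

105 m

Hyperfocal distance H = f²/(N·c) + f = 180²/(2.2 × 0.061) + 180 = 32400/0.1342 + 180 ≈ 241610.7 mm ≈ 241.6 m.
Near limit Dn = s·(H − f)/(H + s − 2f) = 186000 × (241610.7 − 180) / (241610.7 + 186000 − 2 × 180) = 186000 × 241430.7 / 427250.7 ≈ 105105 mm ≈ 105 m.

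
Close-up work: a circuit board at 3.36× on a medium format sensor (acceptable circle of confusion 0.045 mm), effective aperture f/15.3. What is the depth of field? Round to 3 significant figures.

0.122 mm

At magnification m, DoF ≈ 2·N_eff·c/m² = 2 × 15.3 × 0.045 / 3.36² = 1.377 / 11.29 ≈ 0.122 mm.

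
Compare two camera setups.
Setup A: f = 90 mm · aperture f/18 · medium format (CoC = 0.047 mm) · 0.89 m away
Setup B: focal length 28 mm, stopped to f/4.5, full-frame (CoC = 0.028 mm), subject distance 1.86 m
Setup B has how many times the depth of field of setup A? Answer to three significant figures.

8.01

Setup A: H = 90²/(18×0.047) + 90 ≈ 9664.5 mm; DoF = Df − Dn = 971.14 − 821.37 ≈ 149.77 mm.
Setup B: H = 28²/(4.5×0.028) + 28 ≈ 6250.2 mm; DoF = Df − Dn = 2636.2 − 1436.9 ≈ 1199.3 mm.
Ratio = 1199.3 / 149.77 ≈ 8.01.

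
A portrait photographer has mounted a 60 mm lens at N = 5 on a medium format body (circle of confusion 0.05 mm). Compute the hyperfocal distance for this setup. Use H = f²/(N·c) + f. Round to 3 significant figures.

14.5 m

Hyperfocal distance H = f²/(N·c) + f = 60²/(5 × 0.05) + 60 = 3600/0.25 + 60 ≈ 14460.0 mm ≈ 14.5 m.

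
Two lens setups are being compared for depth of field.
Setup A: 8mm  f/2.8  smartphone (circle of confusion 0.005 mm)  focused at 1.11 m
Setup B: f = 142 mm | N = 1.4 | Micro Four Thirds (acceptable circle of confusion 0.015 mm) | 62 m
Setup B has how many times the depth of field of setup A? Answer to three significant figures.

Setup A: H = 8²/(2.8×0.005) + 8 ≈ 4579.4 mm; DoF = Df − Dn = 1462.57 − 894.39 ≈ 568.18 mm.
Setup B: H = 142²/(1.4×0.015) + 142 ≈ 960332.5 mm; DoF = Df − Dn = 66269.2 − 58247.5 ≈ 8021.7 mm.
Ratio = 8021.7 / 568.18 ≈ 14.1.

14.1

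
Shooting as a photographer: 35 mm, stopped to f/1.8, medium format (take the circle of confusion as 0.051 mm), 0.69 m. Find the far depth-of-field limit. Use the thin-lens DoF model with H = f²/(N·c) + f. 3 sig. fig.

Hyperfocal distance H = f²/(N·c) + f = 35²/(1.8 × 0.051) + 35 = 1225/0.0918 + 35 ≈ 13379.2 mm ≈ 13.38 m.
Far limit Df = s·(H − f)/(H − s) = 690 × (13379.2 − 35) / (13379.2 − 690) = 690 × 13344.2 / 12689.2 ≈ 725.62 mm ≈ 0.726 m.

0.726 m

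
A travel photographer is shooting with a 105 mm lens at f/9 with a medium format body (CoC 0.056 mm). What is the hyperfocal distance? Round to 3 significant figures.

Hyperfocal distance H = f²/(N·c) + f = 105²/(9 × 0.056) + 105 = 11025/0.504 + 105 ≈ 21980.0 mm ≈ 22.0 m.

22.0 m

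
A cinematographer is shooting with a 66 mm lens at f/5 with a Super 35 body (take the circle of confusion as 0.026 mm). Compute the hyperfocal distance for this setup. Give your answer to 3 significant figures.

33.6 m

Hyperfocal distance H = f²/(N·c) + f = 66²/(5 × 0.026) + 66 = 4356/0.13 + 66 ≈ 33573.7 mm ≈ 33.6 m.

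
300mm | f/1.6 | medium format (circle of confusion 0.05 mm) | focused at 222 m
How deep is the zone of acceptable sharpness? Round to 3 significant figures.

91.0 m

Hyperfocal distance H = f²/(N·c) + f = 300²/(1.6 × 0.05) + 300 = 90000/0.08 + 300 ≈ 1125300.0 mm ≈ 1125 m.
Near limit Dn = s·(H − f)/(H + s − 2f) = 222000 × (1125300.0 − 300) / (1125300.0 + 222000 − 2 × 300) = 222000 × 1125000.0 / 1346700.0 ≈ 185453 mm.
Far limit Df = s·(H − f)/(H − s) = 222000 × (1125300.0 − 300) / (1125300.0 − 222000) = 222000 × 1125000.0 / 903300.0 ≈ 276486 mm.
Depth of field = Df − Dn = 276486 − 185453 ≈ 91033 mm ≈ 91.0 m.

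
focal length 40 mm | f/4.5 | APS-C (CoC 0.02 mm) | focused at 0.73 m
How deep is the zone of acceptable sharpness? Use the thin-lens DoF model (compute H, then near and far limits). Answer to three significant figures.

56.8 mm

Hyperfocal distance H = f²/(N·c) + f = 40²/(4.5 × 0.02) + 40 = 1600/0.09 + 40 ≈ 17817.8 mm ≈ 17.82 m.
Near limit Dn = s·(H − f)/(H + s − 2f) = 730 × (17817.8 − 40) / (17817.8 + 730 − 2 × 40) = 730 × 17777.8 / 18467.8 ≈ 702.725 mm.
Far limit Df = s·(H − f)/(H − s) = 730 × (17817.8 − 40) / (17817.8 − 730) = 730 × 17777.8 / 17087.8 ≈ 759.477 mm.
Depth of field = Df − Dn = 759.477 − 702.725 ≈ 56.752 mm.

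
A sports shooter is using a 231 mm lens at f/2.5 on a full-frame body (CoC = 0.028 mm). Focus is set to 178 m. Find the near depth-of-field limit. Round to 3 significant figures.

144 m

Hyperfocal distance H = f²/(N·c) + f = 231²/(2.5 × 0.028) + 231 = 53361/0.07 + 231 ≈ 762531.0 mm ≈ 762.5 m.
Near limit Dn = s·(H − f)/(H + s − 2f) = 178000 × (762531.0 − 231) / (762531.0 + 178000 − 2 × 231) = 178000 × 762300.0 / 940069.0 ≈ 144340 mm ≈ 144 m.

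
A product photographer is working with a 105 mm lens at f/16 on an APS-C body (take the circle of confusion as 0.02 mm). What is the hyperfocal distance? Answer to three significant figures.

Hyperfocal distance H = f²/(N·c) + f = 105²/(16 × 0.02) + 105 = 11025/0.32 + 105 ≈ 34558.1 mm ≈ 34.6 m.

34.6 m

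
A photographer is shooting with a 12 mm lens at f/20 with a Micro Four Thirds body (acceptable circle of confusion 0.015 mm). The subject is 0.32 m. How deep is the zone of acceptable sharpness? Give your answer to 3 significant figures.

0.698 m

Hyperfocal distance H = f²/(N·c) + f = 12²/(20 × 0.015) + 12 = 144/0.3 + 12 ≈ 492.0 mm ≈ 0.492 m.
Near limit Dn = s·(H − f)/(H + s − 2f) = 320 × (492.0 − 12) / (492.0 + 320 − 2 × 12) = 320 × 480.0 / 788.0 ≈ 194.92 mm.
Far limit Df = s·(H − f)/(H − s) = 320 × (492.0 − 12) / (492.0 − 320) = 320 × 480.0 / 172.0 ≈ 893.02 mm.
Depth of field = Df − Dn = 893.02 − 194.92 ≈ 698.10 mm ≈ 0.698 m.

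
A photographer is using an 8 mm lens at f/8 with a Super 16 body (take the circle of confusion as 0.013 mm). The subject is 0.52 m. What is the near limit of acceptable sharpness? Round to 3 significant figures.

284 mm

Hyperfocal distance H = f²/(N·c) + f = 8²/(8 × 0.013) + 8 = 64/0.104 + 8 ≈ 623.4 mm ≈ 0.623 m.
Near limit Dn = s·(H − f)/(H + s − 2f) = 520 × (623.4 − 8) / (623.4 + 520 − 2 × 8) = 520 × 615.4 / 1127.4 ≈ 283.84 mm.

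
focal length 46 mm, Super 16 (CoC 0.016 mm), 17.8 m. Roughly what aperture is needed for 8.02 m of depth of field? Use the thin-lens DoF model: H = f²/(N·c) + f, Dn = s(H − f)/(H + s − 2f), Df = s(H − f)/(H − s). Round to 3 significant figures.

f/1.60

Write h = H − f = f²/(N·c). The thin-lens limits are Dn = s·h/(h + (s−f)) and Df = s·h/(h − (s−f)), so DoF = Df − Dn = 2·s·(s−f)·h / (h² − (s−f)²).
That is a quadratic in h: DoF·h² − 2·s·(s−f)·h − DoF·(s−f)² = 0 ⇒ h = (s−f)·(s + √(s² + DoF²)) / DoF = 17754 × (17800 + √(17800² + 8020²)) / 8020 = 17754 × (17800 + 19523.3) / 8020 ≈ 82623 mm.
Then N = f²/(c·h) = 46² / (0.016 × 82623) = 2116 / 1322.0 ≈ 1.60.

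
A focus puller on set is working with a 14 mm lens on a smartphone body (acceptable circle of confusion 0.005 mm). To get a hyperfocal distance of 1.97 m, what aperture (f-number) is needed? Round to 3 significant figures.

Rearrange H = f²/(N·c) + f for N: N = f² / ((H − f)·c).
N = 14² / ((1970 − 14) × 0.005) = 196 / 9.780 ≈ 20.

f/20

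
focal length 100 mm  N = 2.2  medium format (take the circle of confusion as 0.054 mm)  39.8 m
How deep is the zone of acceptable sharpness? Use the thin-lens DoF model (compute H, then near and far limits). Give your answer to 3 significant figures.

Hyperfocal distance H = f²/(N·c) + f = 100²/(2.2 × 0.054) + 100 = 10000/0.1188 + 100 ≈ 84275.1 mm ≈ 84.28 m.
Near limit Dn = s·(H − f)/(H + s − 2f) = 39800 × (84275.1 − 100) / (84275.1 + 39800 − 2 × 100) = 39800 × 84175.1 / 123875.1 ≈ 27045 mm.
Far limit Df = s·(H − f)/(H − s) = 39800 × (84275.1 − 100) / (84275.1 − 39800) = 39800 × 84175.1 / 44475.1 ≈ 75327 mm.
Depth of field = Df − Dn = 75327 − 27045 ≈ 48282 mm ≈ 48.3 m.

48.3 m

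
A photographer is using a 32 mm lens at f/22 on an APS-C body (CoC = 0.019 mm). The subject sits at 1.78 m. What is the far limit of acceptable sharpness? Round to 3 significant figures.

6.21 m

Hyperfocal distance H = f²/(N·c) + f = 32²/(22 × 0.019) + 32 = 1024/0.418 + 32 ≈ 2481.8 mm ≈ 2.482 m.
Far limit Df = s·(H − f)/(H − s) = 1780 × (2481.8 − 32) / (2481.8 − 1780) = 1780 × 2449.8 / 701.8 ≈ 6213.8 mm ≈ 6.21 m.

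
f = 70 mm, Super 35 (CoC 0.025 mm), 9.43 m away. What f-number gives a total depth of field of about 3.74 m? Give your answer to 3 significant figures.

f/4

Write h = H − f = f²/(N·c). The thin-lens limits are Dn = s·h/(h + (s−f)) and Df = s·h/(h − (s−f)), so DoF = Df − Dn = 2·s·(s−f)·h / (h² − (s−f)²).
That is a quadratic in h: DoF·h² − 2·s·(s−f)·h − DoF·(s−f)² = 0 ⇒ h = (s−f)·(s + √(s² + DoF²)) / DoF = 9360 × (9430 + √(9430² + 3740²)) / 3740 = 9360 × (9430 + 10144.6) / 3740 ≈ 48989 mm.
Then N = f²/(c·h) = 70² / (0.025 × 48989) = 4900 / 1224.7 ≈ 4.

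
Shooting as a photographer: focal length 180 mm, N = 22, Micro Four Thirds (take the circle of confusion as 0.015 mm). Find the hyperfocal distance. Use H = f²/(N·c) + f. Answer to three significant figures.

Hyperfocal distance H = f²/(N·c) + f = 180²/(22 × 0.015) + 180 = 32400/0.33 + 180 ≈ 98361.8 mm ≈ 98.4 m.

98.4 m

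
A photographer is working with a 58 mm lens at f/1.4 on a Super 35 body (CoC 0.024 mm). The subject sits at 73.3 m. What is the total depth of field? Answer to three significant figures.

231 m

Hyperfocal distance H = f²/(N·c) + f = 58²/(1.4 × 0.024) + 58 = 3364/0.0336 + 58 ≈ 100177.0 mm ≈ 100.2 m.
Near limit Dn = s·(H − f)/(H + s − 2f) = 73300 × (100177.0 − 58) / (100177.0 + 73300 − 2 × 58) = 73300 × 100119.0 / 173361.0 ≈ 42332 mm.
Far limit Df = s·(H − f)/(H − s) = 73300 × (100177.0 − 58) / (100177.0 − 73300) = 73300 × 100119.0 / 26877.0 ≈ 273048 mm.
Depth of field = Df − Dn = 273048 − 42332 ≈ 230716 mm ≈ 231 m.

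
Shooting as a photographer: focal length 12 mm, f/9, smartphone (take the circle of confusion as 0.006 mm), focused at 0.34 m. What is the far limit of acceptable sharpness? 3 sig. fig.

Hyperfocal distance H = f²/(N·c) + f = 12²/(9 × 0.006) + 12 = 144/0.054 + 12 ≈ 2678.7 mm ≈ 2.679 m.
Far limit Df = s·(H − f)/(H − s) = 340 × (2678.7 − 12) / (2678.7 − 340) = 340 × 2666.7 / 2338.7 ≈ 387.69 mm.

388 mm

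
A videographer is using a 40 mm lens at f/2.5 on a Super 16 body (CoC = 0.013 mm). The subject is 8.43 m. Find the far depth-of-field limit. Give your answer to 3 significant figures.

Hyperfocal distance H = f²/(N·c) + f = 40²/(2.5 × 0.013) + 40 = 1600/0.0325 + 40 ≈ 49270.8 mm ≈ 49.27 m.
Far limit Df = s·(H − f)/(H − s) = 8430 × (49270.8 − 40) / (49270.8 − 8430) = 8430 × 49230.8 / 40840.8 ≈ 10162 mm ≈ 10.2 m.

10.2 m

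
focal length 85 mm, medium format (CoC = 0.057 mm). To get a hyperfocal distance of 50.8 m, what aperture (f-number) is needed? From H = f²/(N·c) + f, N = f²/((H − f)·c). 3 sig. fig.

Rearrange H = f²/(N·c) + f for N: N = f² / ((H − f)·c).
N = 85² / ((50800 − 85) × 0.057) = 7225 / 2891 ≈ 2.50.

f/2.50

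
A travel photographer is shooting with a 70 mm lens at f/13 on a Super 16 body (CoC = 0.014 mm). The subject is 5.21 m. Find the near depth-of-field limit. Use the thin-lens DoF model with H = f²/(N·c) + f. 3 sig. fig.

4.37 m

Hyperfocal distance H = f²/(N·c) + f = 70²/(13 × 0.014) + 70 = 4900/0.182 + 70 ≈ 26993.1 mm ≈ 26.99 m.
Near limit Dn = s·(H − f)/(H + s − 2f) = 5210 × (26993.1 − 70) / (26993.1 + 5210 − 2 × 70) = 5210 × 26923.1 / 32063.1 ≈ 4374.8 mm ≈ 4.37 m.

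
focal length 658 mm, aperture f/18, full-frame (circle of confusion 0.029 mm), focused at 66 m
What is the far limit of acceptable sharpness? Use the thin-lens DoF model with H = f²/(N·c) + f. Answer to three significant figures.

Hyperfocal distance H = f²/(N·c) + f = 658²/(18 × 0.029) + 658 = 432964/0.522 + 658 ≈ 830091.0 mm ≈ 830.1 m.
Far limit Df = s·(H − f)/(H − s) = 66000 × (830091.0 − 658) / (830091.0 − 66000) = 66000 × 829433.0 / 764091.0 ≈ 71644 mm ≈ 71.6 m.

71.6 m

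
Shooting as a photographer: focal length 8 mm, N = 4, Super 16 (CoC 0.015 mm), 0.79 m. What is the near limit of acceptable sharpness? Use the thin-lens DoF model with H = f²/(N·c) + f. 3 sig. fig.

Hyperfocal distance H = f²/(N·c) + f = 8²/(4 × 0.015) + 8 = 64/0.06 + 8 ≈ 1074.7 mm ≈ 1.075 m.
Near limit Dn = s·(H − f)/(H + s − 2f) = 790 × (1074.7 − 8) / (1074.7 + 790 − 2 × 8) = 790 × 1066.7 / 1848.7 ≈ 455.82 mm.

456 mm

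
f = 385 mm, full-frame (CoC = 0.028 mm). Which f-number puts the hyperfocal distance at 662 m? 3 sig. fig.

f/8

Rearrange H = f²/(N·c) + f for N: N = f² / ((H − f)·c).
N = 385² / ((662000 − 385) × 0.028) = 148225 / 18525 ≈ 8.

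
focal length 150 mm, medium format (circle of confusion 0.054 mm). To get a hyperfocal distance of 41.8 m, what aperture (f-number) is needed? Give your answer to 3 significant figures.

Rearrange H = f²/(N·c) + f for N: N = f² / ((H − f)·c).
N = 150² / ((41800 − 150) × 0.054) = 22500 / 2249 ≈ 10.

f/10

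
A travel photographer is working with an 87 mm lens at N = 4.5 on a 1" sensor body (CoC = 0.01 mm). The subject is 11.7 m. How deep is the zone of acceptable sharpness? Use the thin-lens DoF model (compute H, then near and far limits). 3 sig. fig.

Hyperfocal distance H = f²/(N·c) + f = 87²/(4.5 × 0.01) + 87 = 7569/0.045 + 87 ≈ 168287.0 mm ≈ 168.3 m.
Near limit Dn = s·(H − f)/(H + s − 2f) = 11700 × (168287.0 − 87) / (168287.0 + 11700 − 2 × 87) = 11700 × 168200.0 / 179813.0 ≈ 10944.4 mm.
Far limit Df = s·(H − f)/(H − s) = 11700 × (168287.0 − 87) / (168287.0 − 11700) = 11700 × 168200.0 / 156587.0 ≈ 12567.7 mm.
Depth of field = Df − Dn = 12567.7 − 10944.4 ≈ 1623.3 mm ≈ 1.62 m.

1.62 m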